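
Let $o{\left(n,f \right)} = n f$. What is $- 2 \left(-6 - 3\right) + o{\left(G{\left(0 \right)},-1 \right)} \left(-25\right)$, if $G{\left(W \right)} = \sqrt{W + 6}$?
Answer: $18 + 25 \sqrt{6} \approx 79.237$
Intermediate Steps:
$G{\left(W \right)} = \sqrt{6 + W}$
$o{\left(n,f \right)} = f n$
$- 2 \left(-6 - 3\right) + o{\left(G{\left(0 \right)},-1 \right)} \left(-25\right) = - 2 \left(-6 - 3\right) + - \sqrt{6 + 0} \left(-25\right) = \left(-2\right) \left(-9\right) + - \sqrt{6} \left(-25\right) = 18 + 25 \sqrt{6}$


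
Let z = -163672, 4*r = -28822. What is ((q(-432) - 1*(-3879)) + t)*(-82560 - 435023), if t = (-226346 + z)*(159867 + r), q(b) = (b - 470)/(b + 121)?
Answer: 9584170705960429898/311 ≈ 3.0817e+16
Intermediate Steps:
r = -14411/2 (r = (¼)*(-28822) = -14411/2 ≈ -7205.5)
q(b) = (-470 + b)/(121 + b)
t = -59540732907 (t = (-226346 - 163672)*(159867 - 14411/2) = -390018*305323/2 = -59540732907)
((q(-432) - 1*(-3879)) + t)*(-82560 - 435023) = (((-470 - 432)/(121 - 432) - 1*(-3879)) - 59540732907)*(-82560 - 435023) = ((-902/(-311) + 3879) - 59540732907)*(-517583) = ((-1/311*(-902) + 3879) - 59540732907)*(-517583) = ((902/311 + 3879) - 59540732907)*(-517583) = (1207271/311 - 59540732907)*(-517583) = -18517166726806/311*(-517583) = 9584170705960429898/311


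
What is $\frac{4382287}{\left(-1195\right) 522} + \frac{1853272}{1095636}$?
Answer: $- \frac{303778238221}{56953898370} \approx -5.3338$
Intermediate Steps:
$\frac{4382287}{\left(-1195\right) 522} + \frac{1853272}{1095636} = \frac{4382287}{-623790} + 1853272 \cdot \frac{1}{1095636} = 4382287 \left(- \frac{1}{623790}\right) + \frac{463318}{273909} = - \frac{4382287}{623790} + \frac{463318}{273909} = - \frac{303778238221}{56953898370}$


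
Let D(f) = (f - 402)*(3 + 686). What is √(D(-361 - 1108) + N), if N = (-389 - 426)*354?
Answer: I*√1577629 ≈ 1256.0*I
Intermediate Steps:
D(f) = -276978 + 689*f (D(f) = (-402 + f)*689 = -276978 + 689*f)
N = -288510 (N = -815*354 = -288510)
√(D(-361 - 1108) + N) = √((-276978 + 689*(-361 - 1108)) - 288510) = √((-276978 + 689*(-1469)) - 288510) = √((-276978 - 1012141) - 288510) = √(-1289119 - 288510) = √(-1577629) = I*√1577629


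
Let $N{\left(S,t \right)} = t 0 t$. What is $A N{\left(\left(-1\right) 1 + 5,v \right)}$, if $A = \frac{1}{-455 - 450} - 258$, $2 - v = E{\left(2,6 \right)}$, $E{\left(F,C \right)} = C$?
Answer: $0$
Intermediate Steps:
$v = -4$ ($v = 2 - 6 = -4$)
$N{\left(S,t \right)} = 0$ ($N{\left(S,t \right)} = 0 t = 0$)
$A = - \frac{233491}{905}$ ($A = \frac{1}{-905} - 258 = - \frac{1}{905} - 258 = - \frac{233491}{905} \approx -258.0$)
$A N{\left(\left(-1\right) 1 + 5,v \right)} = \left(- \frac{233491}{905}\right) 0 = 0$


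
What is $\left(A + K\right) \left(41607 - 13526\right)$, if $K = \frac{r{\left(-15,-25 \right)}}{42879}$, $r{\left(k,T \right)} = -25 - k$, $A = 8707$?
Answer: $\frac{10483969546883}{42879} \approx 2.445 \cdot 10^{8}$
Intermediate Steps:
$K = - \frac{10}{42879}$ ($K = \frac{-25 - -15}{42879} = \left(-25 + 15\right) \frac{1}{42879} = \left(-10\right) \frac{1}{42879} = - \frac{10}{42879} \approx -0.00023321$)
$\left(A + K\right) \left(41607 - 13526\right) = \left(8707 - \frac{10}{42879}\right) \left(41607 - 13526\right) = \frac{373347443}{42879} \cdot 28081 = \frac{10483969546883}{42879}$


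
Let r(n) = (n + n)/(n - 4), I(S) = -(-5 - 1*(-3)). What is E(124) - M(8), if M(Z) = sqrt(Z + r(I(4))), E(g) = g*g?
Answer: 15376 - sqrt(6) ≈ 15374.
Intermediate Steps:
I(S) = 2 (I(S) = -(-5 + 3) = -1*(-2) = 2)
r(n) = 2*n/(-4 + n) (r(n) = (2*n)/(-4 + n) = 2*n/(-4 + n))
E(g) = g**2
M(Z) = sqrt(-2 + Z) (M(Z) = sqrt(Z + 2*2/(-4 + 2)) = sqrt(Z + 2*2/(-2)) = sqrt(Z + 2*2*(-1/2)) = sqrt(Z - 2) = sqrt(-2 + Z))
E(124) - M(8) = 124**2 - sqrt(-2 + 8) = 15376 - sqrt(6)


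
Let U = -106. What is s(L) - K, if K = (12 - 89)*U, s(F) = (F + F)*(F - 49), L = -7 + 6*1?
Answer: -8062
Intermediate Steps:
L = -1 (L = -7 + 6 = -1)
s(F) = 2*F*(-49 + F) (s(F) = (2*F)*(-49 + F) = 2*F*(-49 + F))
K = 8162 (K = (12 - 89)*(-106) = -77*(-106) = 8162)
s(L) - K = 2*(-1)*(-49 - 1) - 1*8162 = 2*(-1)*(-50) - 8162 = 100 - 8162 = -8062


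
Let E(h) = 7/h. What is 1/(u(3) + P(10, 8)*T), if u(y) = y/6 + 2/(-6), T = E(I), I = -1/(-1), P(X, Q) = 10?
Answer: 6/421 ≈ 0.014252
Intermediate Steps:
I = 1 (I = -1*(-1) = 1)
T = 7 (T = 7/1 = 7*1 = 7)
u(y) = -⅓ + y/6 (u(y) = y*(⅙) + 2*(-⅙) = y/6 - ⅓ = -⅓ + y/6)
1/(u(3) + P(10, 8)*T) = 1/((-⅓ + (⅙)*3) + 10*7) = 1/((-⅓ + ½) + 70) = 1/(⅙ + 70) = 1/(421/6) = 6/421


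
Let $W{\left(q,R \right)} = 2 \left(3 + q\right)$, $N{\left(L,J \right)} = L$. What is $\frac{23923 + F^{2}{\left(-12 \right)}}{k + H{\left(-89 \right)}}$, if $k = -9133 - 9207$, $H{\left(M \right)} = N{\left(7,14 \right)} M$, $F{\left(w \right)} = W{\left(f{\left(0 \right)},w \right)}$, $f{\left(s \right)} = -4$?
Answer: $- \frac{23927}{18963} \approx -1.2618$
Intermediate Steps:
$W{\left(q,R \right)} = 6 + 2 q$
$F{\left(w \right)} = -2$ ($F{\left(w \right)} = 6 + 2 \left(-4\right) = 6 - 8 = -2$)
$H{\left(M \right)} = 7 M$
$k = -18340$ ($k = -9133 - 9207 = -18340$)
$\frac{23923 + F^{2}{\left(-12 \right)}}{k + H{\left(-89 \right)}} = \frac{23923 + \left(-2\right)^{2}}{-18340 + 7 \left(-89\right)} = \frac{23923 + 4}{-18340 - 623} = \frac{23927}{-18963} = 23927 \left(- \frac{1}{18963}\right) = - \frac{23927}{18963}$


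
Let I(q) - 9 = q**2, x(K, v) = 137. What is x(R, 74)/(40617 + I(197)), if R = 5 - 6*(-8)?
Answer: 137/79435 ≈ 0.0017247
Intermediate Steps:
R = 53 (R = 5 + 48 = 53)
I(q) = 9 + q**2
x(R, 74)/(40617 + I(197)) = 137/(40617 + (9 + 197**2)) = 137/(40617 + (9 + 38809)) = 137/(40617 + 38818) = 137/79435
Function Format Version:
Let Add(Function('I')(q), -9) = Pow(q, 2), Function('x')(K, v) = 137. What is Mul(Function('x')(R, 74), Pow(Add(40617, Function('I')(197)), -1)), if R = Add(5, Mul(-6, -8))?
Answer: Rational(137, 79435) ≈ 0.0017247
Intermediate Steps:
R = 53 (R = Add(5, 48) = 53)
Function('I')(q) = Add(9, Pow(q, 2))
Mul(Function('x')(R, 74), Pow(Add(40617, Function('I')(197)), -1)) = Mul(137, Pow(Add(40617, Add(9, Pow(197, 2))), -1)) = Mul(137, Pow(Add(40617, Add(9, 38809)), -1)) = Mul(137, Pow(Add(40617, 38818), -1)) = Mul(137, Pow(79435, -1)) = Mul(137, Rational(1, 79435)) = Rational(137, 79435)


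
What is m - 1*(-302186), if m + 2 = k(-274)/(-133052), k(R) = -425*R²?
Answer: 10059523217/33263 ≈ 3.0242e+5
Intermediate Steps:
m = 7910299/33263 (m = -2 - 425*(-274)²/(-133052) = -2 - 425*75076*(-1/133052) = -2 - 31907300*(-1/133052) = -2 + 7976825/33263 = 7910299/33263 ≈ 237.81)
m - 1*(-302186) = 7910299/33263 - 1*(-302186) = 7910299/33263 + 302186 = 10059523217/33263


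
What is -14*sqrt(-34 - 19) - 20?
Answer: -20 - 14*I*sqrt(53) ≈ -20.0 - 101.92*I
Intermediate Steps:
-14*sqrt(-34 - 19) - 20 = -14*I*sqrt(53) - 20 = -20 - 14*I*sqrt(53)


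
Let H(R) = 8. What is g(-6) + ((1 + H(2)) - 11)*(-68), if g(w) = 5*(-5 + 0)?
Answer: 111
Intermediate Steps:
g(w) = -25 (g(w) = 5*(-5) = -25)
g(-6) + ((1 + H(2)) - 11)*(-68) = -25 + ((1 + 8) - 11)*(-68) = -25 + (9 - 11)*(-68) = -25 - 2*(-68) = -25 + 136 = 111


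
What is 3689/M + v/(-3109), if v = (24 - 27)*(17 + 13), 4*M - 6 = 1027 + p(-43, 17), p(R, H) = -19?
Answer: 22983832/1576263 ≈ 14.581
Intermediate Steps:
M = 507/2 (M = 3/2 + (1027 - 19)/4 = 3/2 + (¼)*1008 = 3/2 + 252 = 507/2 ≈ 253.50)
v = -90 (v = -3*30 = -90)
3689/M + v/(-3109) = 3689/(507/2) - 90/(-3109) = 3689*(2/507) - 90*(-1/3109) = 7378/507 + 90/3109 = 22983832/1576263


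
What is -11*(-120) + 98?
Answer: 1418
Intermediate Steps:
-11*(-120) + 98 = 1320 + 98 = 1418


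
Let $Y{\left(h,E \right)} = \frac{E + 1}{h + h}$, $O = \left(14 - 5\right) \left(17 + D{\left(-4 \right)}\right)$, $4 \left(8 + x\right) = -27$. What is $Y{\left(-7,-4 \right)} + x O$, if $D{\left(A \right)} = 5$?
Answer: $- \frac{20442}{7} \approx -2920.3$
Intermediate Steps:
$x = - \frac{59}{4}$ ($x = -8 + \frac{1}{4} \left(-27\right) = -8 - \frac{27}{4} = - \frac{59}{4} \approx -14.75$)
$O = 198$ ($O = \left(14 - 5\right) \left(17 + 5\right) = 9 \cdot 22 = 198$)
$Y{\left(h,E \right)} = \frac{1 + E}{2 h}$
$Y{\left(-7,-4 \right)} + x O = \frac{1 - 4}{2 \left(-7\right)} - \frac{5841}{2} = \frac{1}{2} \left(- \frac{1}{7}\right) \left(-3\right) - \frac{5841}{2} = \frac{3}{14} - \frac{5841}{2} = - \frac{20442}{7}$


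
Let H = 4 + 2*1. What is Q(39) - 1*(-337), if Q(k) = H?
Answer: 343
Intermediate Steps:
H = 6 (H = 4 + 2 = 6)
Q(k) = 6
Q(39) - 1*(-337) = 6 - 1*(-337) = 6 + 337 = 343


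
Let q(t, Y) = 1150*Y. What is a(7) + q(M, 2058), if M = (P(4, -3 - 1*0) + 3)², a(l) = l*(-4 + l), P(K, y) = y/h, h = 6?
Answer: 2366721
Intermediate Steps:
P(K, y) = y/6
M = 25/4 (M = ((-3 - 1*0)/6 + 3)² = ((-3 + 0)/6 + 3)² = ((⅙)*(-3) + 3)² = (-½ + 3)² = (5/2)² = 25/4 ≈ 6.2500)
a(7) + q(M, 2058) = 7*(-4 + 7) + 1150*2058 = 7*3 + 2366700 = 21 + 2366700 = 2366721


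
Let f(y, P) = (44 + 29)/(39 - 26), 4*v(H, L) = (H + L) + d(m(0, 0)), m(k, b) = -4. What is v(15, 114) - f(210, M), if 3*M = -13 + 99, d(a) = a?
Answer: 1333/52 ≈ 25.635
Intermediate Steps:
M = 86/3 (M = (-13 + 99)/3 = (⅓)*86 = 86/3 ≈ 28.667)
v(H, L) = -1 + H/4 + L/4 (v(H, L) = ((H + L) - 4)/4 = (-4 + H + L)/4 = -1 + H/4 + L/4)
f(y, P) = 73/13
v(15, 114) - f(210, M) = (-1 + (¼)*15 + (¼)*114) - 1*73/13 = (-1 + 15/4 + 57/2) - 73/13 = 125/4 - 73/13 = 1333/52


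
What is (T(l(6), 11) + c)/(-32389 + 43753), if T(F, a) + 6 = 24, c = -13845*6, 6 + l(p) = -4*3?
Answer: -6921/947 ≈ -7.3083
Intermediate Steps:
l(p) = -18 (l(p) = -6 - 4*3 = -6 - 12 = -18)
c = -83070
T(F, a) = 18 (T(F, a) = -6 + 24 = 18)
(T(l(6), 11) + c)/(-32389 + 43753) = (18 - 83070)/(-32389 + 43753) = -83052/11364 = -83052*1/11364 = -6921/947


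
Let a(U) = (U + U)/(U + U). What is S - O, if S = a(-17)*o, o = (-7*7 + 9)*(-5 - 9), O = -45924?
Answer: 46484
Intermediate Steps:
a(U) = 1 (a(U) = (2*U)/((2*U)) = (2*U)*(1/(2*U)) = 1)
o = 560 (o = (-49 + 9)*(-14) = -40*(-14) = 560)
S = 560 (S = 1*560 = 560)
S - O = 560 - 1*(-45924) = 560 + 45924 = 46484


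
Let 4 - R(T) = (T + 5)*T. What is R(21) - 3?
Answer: -545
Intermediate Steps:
R(T) = 4 - T*(5 + T) (R(T) = 4 - (T + 5)*T = 4 - (5 + T)*T = 4 - T*(5 + T))
R(21) - 3 = (4 - 1*21² - 5*21) - 3 = (4 - 1*441 - 105) - 3 = (4 - 441 - 105) - 3 = -542 - 3 = -545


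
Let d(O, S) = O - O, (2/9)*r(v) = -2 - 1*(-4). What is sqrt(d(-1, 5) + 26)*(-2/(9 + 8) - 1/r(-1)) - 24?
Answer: -24 - 35*sqrt(26)/153 ≈ -25.166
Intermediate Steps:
r(v) = 9 (r(v) = 9*(-2 - 1*(-4))/2 = 9*(-2 + 4)/2 = (9/2)*2 = 9)
d(O, S) = 0
sqrt(d(-1, 5) + 26)*(-2/(9 + 8) - 1/r(-1)) - 24 = sqrt(0 + 26)*(-2/(9 + 8) - 1/9) - 24 = sqrt(26)*(-2/17 - 1*1/9) - 24 = sqrt(26)*((1/17)*(-2) - 1/9) - 24 = sqrt(26)*(-2/17 - 1/9) - 24 = sqrt(26)*(-35/153) - 24 = -35*sqrt(26)/153 - 24 = -24 - 35*sqrt(26)/153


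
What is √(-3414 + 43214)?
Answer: 10*√398 ≈ 199.50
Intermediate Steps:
√(-3414 + 43214) = √39800 = 10*√398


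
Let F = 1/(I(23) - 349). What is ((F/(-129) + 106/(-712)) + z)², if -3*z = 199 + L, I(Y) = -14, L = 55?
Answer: 1999140614303715481/277902636249744 ≈ 7193.7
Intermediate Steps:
F = -1/363 (F = 1/(-14 - 349) = 1/(-363) = -1/363 ≈ -0.0027548)
z = -254/3 (z = -(199 + 55)/3 = -⅓*254 = -254/3 ≈ -84.667)
((F/(-129) + 106/(-712)) + z)² = ((-1/363/(-129) + 106/(-712)) - 254/3)² = ((-1/363*(-1/129) + 106*(-1/712)) - 254/3)² = ((1/46827 - 53/356) - 254/3)² = (-2481475/16670412 - 254/3)² = (-1413909691/16670412)² = 1999140614303715481/277902636249744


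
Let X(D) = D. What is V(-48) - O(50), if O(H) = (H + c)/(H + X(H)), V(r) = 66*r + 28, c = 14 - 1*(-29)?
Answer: -314093/100 ≈ -3140.9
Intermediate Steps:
c = 43 (c = 14 + 29 = 43)
V(r) = 28 + 66*r
O(H) = (43 + H)/(2*H) (O(H) = (H + 43)/(H + H) = (43 + H)/((2*H)) = (43 + H)*(1/(2*H)) = (43 + H)/(2*H))
V(-48) - O(50) = (28 + 66*(-48)) - (43 + 50)/(2*50) = (28 - 3168) - 93/(2*50) = -3140 - 1*93/100 = -3140 - 93/100 = -314093/100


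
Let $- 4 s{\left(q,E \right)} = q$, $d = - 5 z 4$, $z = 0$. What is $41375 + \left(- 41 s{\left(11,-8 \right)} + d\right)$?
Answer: $\frac{165951}{4} \approx 41488.0$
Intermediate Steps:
$d = 0$ ($d = \left(-5\right) 0 \cdot 4 = 0 \cdot 4 = 0$)
$s{\left(q,E \right)} = - \frac{q}{4}$
$41375 + \left(- 41 s{\left(11,-8 \right)} + d\right) = 41375 + \left(- 41 \left(\left(- \frac{1}{4}\right) 11\right) + 0\right) = 41375 + \left(\left(-41\right) \left(- \frac{11}{4}\right) + 0\right) = 41375 + \left(\frac{451}{4} + 0\right) = 41375 + \frac{451}{4} = \frac{165951}{4}$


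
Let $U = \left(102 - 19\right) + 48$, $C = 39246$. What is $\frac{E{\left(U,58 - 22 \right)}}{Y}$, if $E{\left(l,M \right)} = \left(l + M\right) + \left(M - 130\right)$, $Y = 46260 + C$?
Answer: $\frac{73}{85506} \approx 0.00085374$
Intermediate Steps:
$Y = 85506$ ($Y = 46260 + 39246 = 85506$)
$U = 131$ ($U = 83 + 48 = 131$)
$E{\left(l,M \right)} = -130 + l + 2 M$ ($E{\left(l,M \right)} = \left(M + l\right) + \left(-130 + M\right) = -130 + l + 2 M$)
$\frac{E{\left(U,58 - 22 \right)}}{Y} = \frac{-130 + 131 + 2 \left(58 - 22\right)}{85506} = \left(-130 + 131 + 2 \left(58 - 22\right)\right) \frac{1}{85506} = \left(-130 + 131 + 2 \cdot 36\right) \frac{1}{85506} = \left(-130 + 131 + 72\right) \frac{1}{85506} = 73 \cdot \frac{1}{85506} = \frac{73}{85506}$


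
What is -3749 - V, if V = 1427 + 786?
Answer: -5962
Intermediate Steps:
V = 2213
-3749 - V = -3749 - 1*2213 = -3749 - 2213 = -5962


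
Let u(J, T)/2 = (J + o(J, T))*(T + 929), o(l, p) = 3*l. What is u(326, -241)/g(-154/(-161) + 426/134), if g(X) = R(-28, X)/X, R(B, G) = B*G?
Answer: -448576/7 ≈ -64082.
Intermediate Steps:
u(J, T) = 8*J*(929 + T) (u(J, T) = 2*((J + 3*J)*(T + 929)) = 2*((4*J)*(929 + T)) = 2*(4*J*(929 + T)) = 8*J*(929 + T))
g(X) = -28 (g(X) = (-28*X)/X = -28)
u(326, -241)/g(-154/(-161) + 426/134) = (8*326*(929 - 241))/(-28) = (8*326*688)*(-1/28) = 1794304*(-1/28) = -448576/7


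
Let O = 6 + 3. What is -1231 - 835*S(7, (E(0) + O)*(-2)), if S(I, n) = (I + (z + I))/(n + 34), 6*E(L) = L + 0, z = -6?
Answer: -3297/2 ≈ -1648.5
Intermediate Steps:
O = 9
E(L) = L/6 (E(L) = (L + 0)/6 = L/6)
S(I, n) = (-6 + 2*I)/(34 + n) (S(I, n) = (I + (-6 + I))/(n + 34) = (-6 + 2*I)/(34 + n))
-1231 - 835*S(7, (E(0) + O)*(-2)) = -1231 - 1670*(-3 + 7)/(34 + ((⅙)*0 + 9)*(-2)) = -1231 - 1670*4/(34 + (0 + 9)*(-2)) = -1231 - 1670*4/(34 + 9*(-2)) = -1231 - 1670*4/(34 - 18) = -1231 - 1670*4/16 = -1231 - 835*½ = -1231 - 835/2 = -3297/2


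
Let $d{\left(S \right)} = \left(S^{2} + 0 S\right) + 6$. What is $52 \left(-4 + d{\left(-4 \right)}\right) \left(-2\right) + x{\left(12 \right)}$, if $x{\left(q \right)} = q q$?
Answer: $-1728$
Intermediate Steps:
$x{\left(q \right)} = q^{2}$
$d{\left(S \right)} = 6 + S^{2}$ ($d{\left(S \right)} = \left(S^{2} + 0\right) + 6 = S^{2} + 6 = 6 + S^{2}$)
$52 \left(-4 + d{\left(-4 \right)}\right) \left(-2\right) + x{\left(12 \right)} = 52 \left(-4 + \left(6 + \left(-4\right)^{2}\right)\right) \left(-2\right) + 12^{2} = 52 \left(-4 + \left(6 + 16\right)\right) \left(-2\right) + 144 = 52 \left(-4 + 22\right) \left(-2\right) + 144 = 52 \cdot 18 \left(-2\right) + 144 = 52 \left(-36\right) + 144 = -1872 + 144 = -1728$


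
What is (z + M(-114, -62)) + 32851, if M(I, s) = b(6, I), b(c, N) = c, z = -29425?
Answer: 3432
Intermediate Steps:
M(I, s) = 6
(z + M(-114, -62)) + 32851 = (-29425 + 6) + 32851 = -29419 + 32851 = 3432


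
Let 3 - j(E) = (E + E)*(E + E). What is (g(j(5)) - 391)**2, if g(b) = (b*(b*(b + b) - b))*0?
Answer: 152881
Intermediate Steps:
j(E) = 3 - 4*E**2 (j(E) = 3 - (E + E)*(E + E) = 3 - 2*E*2*E = 3 - 4*E**2)
g(b) = 0 (g(b) = (b*(b*(2*b) - b))*0 = (b*(2*b**2 - b))*0 = (b*(-b + 2*b**2))*0 = 0)
(g(j(5)) - 391)**2 = (0 - 391)**2 = (-391)**2 = 152881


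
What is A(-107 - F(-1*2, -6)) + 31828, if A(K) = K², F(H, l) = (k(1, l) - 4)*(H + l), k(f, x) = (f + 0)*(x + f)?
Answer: 63869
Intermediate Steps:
k(f, x) = f*(f + x)
F(H, l) = (-3 + l)*(H + l) (F(H, l) = (1*(1 + l) - 4)*(H + l) = ((1 + l) - 4)*(H + l) = (-3 + l)*(H + l))
A(-107 - F(-1*2, -6)) + 31828 = (-107 - ((-6)² - (-3)*2 - 3*(-6) - 1*2*(-6)))² + 31828 = (-107 - (36 - 3*(-2) + 18 - 2*(-6)))² + 31828 = (-107 - (36 + 6 + 18 + 12))² + 31828 = (-107 - 1*72)² + 31828 = (-107 - 72)² + 31828 = (-179)² + 31828 = 32041 + 31828 = 63869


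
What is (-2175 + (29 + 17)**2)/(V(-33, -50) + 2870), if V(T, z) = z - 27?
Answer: -59/2793 ≈ -0.021124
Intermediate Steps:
V(T, z) = -27 + z
(-2175 + (29 + 17)**2)/(V(-33, -50) + 2870) = (-2175 + (29 + 17)**2)/((-27 - 50) + 2870) = (-2175 + 46**2)/(-77 + 2870) = (-2175 + 2116)/2793 = -59*1/2793 = -59/2793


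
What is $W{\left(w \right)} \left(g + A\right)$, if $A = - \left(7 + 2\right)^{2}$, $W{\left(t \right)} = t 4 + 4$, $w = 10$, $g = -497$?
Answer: $-25432$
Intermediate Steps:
$W{\left(t \right)} = 4 + 4 t$ ($W{\left(t \right)} = 4 t + 4 = 4 + 4 t$)
$A = -81$ ($A = - 9^{2} = \left(-1\right) 81 = -81$)
$W{\left(w \right)} \left(g + A\right) = \left(4 + 4 \cdot 10\right) \left(-497 - 81\right) = \left(4 + 40\right) \left(-578\right) = 44 \left(-578\right) = -25432$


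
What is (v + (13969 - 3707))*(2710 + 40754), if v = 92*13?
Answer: 498010512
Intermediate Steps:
v = 1196
(v + (13969 - 3707))*(2710 + 40754) = (1196 + (13969 - 3707))*(2710 + 40754) = (1196 + 10262)*43464 = 11458*43464 = 498010512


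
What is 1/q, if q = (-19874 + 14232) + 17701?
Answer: 1/12059 ≈ 8.2926e-5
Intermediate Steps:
q = 12059 (q = -5642 + 17701 = 12059)
1/q = 1/12059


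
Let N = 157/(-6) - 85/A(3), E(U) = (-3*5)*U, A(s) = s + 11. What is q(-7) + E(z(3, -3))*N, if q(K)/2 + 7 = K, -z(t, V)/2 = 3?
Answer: -20506/7 ≈ -2929.4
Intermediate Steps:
A(s) = 11 + s
z(t, V) = -6 (z(t, V) = -2*3 = -6)
E(U) = -15*U
q(K) = -14 + 2*K
N = -677/21 (N = 157/(-6) - 85/(11 + 3) = 157*(-⅙) - 85/14 = -157/6 - 85*1/14 = -157/6 - 85/14 = -677/21 ≈ -32.238)
q(-7) + E(z(3, -3))*N = (-14 + 2*(-7)) - 15*(-6)*(-677/21) = (-14 - 14) + 90*(-677/21) = -28 - 20310/7 = -20506/7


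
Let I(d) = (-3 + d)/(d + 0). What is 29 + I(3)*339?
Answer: 29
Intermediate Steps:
I(d) = (-3 + d)/d
29 + I(3)*339 = 29 + ((-3 + 3)/3)*339 = 29 + ((⅓)*0)*339 = 29 + 0*339 = 29 + 0 = 29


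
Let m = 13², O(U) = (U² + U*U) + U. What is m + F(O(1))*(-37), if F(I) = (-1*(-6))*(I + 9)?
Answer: -2495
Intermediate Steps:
O(U) = U + 2*U² (O(U) = (U² + U²) + U = 2*U² + U = U + 2*U²)
F(I) = 54 + 6*I (F(I) = 6*(9 + I) = 54 + 6*I)
m = 169
m + F(O(1))*(-37) = 169 + (54 + 6*(1*(1 + 2*1)))*(-37) = 169 + (54 + 6*(1*(1 + 2)))*(-37) = 169 + (54 + 6*(1*3))*(-37) = 169 + (54 + 6*3)*(-37) = 169 + (54 + 18)*(-37) = 169 + 72*(-37) = 169 - 2664 = -2495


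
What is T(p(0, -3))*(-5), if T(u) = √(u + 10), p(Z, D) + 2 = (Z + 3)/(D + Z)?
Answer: -5*√7 ≈ -13.229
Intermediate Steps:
p(Z, D) = -2 + (3 + Z)/(D + Z) (p(Z, D) = -2 + (Z + 3)/(D + Z) = -2 + (3 + Z)/(D + Z))
T(u) = √(10 + u)
T(p(0, -3))*(-5) = √(10 + (3 - 1*0 - 2*(-3))/(-3 + 0))*(-5) = √(10 + (3 + 0 + 6)/(-3))*(-5) = √(10 - ⅓*9)*(-5) = √(10 - 3)*(-5) = √7*(-5) = -5*√7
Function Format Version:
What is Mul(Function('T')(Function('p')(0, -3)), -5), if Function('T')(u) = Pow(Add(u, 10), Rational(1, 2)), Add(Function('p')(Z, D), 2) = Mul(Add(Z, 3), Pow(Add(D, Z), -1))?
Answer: Mul(-5, Pow(7, Rational(1, 2))) ≈ -13.229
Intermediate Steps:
Function('p')(Z, D) = Add(-2, Mul(Pow(Add(D, Z), -1), Add(3, Z))) (Function('p')(Z, D) = Add(-2, Mul(Add(Z, 3), Pow(Add(D, Z), -1))) = Add(-2, Mul(Add(3, Z), Pow(Add(D, Z), -1))) = Add(-2, Mul(Pow(Add(D, Z), -1), Add(3, Z))))
Function('T')(u) = Pow(Add(10, u), Rational(1, 2))
Mul(Function('T')(Function('p')(0, -3)), -5) = Mul(Pow(Add(10, Mul(Pow(Add(-3, 0), -1), Add(3, Mul(-1, 0), Mul(-2, -3)))), Rational(1, 2)), -5) = Mul(Pow(Add(10, Mul(Pow(-3, -1), Add(3, 0, 6))), Rational(1, 2)), -5) = Mul(Pow(Add(10, Mul(Rational(-1, 3), 9)), Rational(1, 2)), -5) = Mul(Pow(Add(10, -3), Rational(1, 2)), -5) = Mul(Pow(7, Rational(1, 2)), -5) = Mul(-5, Pow(7, Rational(1, 2)))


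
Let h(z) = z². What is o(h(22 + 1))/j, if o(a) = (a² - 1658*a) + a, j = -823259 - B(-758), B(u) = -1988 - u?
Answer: 596712/822029 ≈ 0.72590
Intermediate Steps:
j = -822029 (j = -823259 - (-1988 - 1*(-758)) = -823259 - (-1988 + 758) = -823259 - 1*(-1230) = -823259 + 1230 = -822029)
o(a) = a² - 1657*a
o(h(22 + 1))/j = ((22 + 1)²*(-1657 + (22 + 1)²))/(-822029) = (23²*(-1657 + 23²))*(-1/822029) = (529*(-1657 + 529))*(-1/822029) = (529*(-1128))*(-1/822029) = -596712*(-1/822029) = 596712/822029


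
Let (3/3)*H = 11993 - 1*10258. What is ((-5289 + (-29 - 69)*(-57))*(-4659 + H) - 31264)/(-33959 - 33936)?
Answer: 24316/1835 ≈ 13.251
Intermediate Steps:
H = 1735 (H = 11993 - 1*10258 = 11993 - 10258 = 1735)
((-5289 + (-29 - 69)*(-57))*(-4659 + H) - 31264)/(-33959 - 33936) = ((-5289 + (-29 - 69)*(-57))*(-4659 + 1735) - 31264)/(-33959 - 33936) = ((-5289 - 98*(-57))*(-2924) - 31264)/(-67895) = ((-5289 + 5586)*(-2924) - 31264)*(-1/67895) = (297*(-2924) - 31264)*(-1/67895) = (-868428 - 31264)*(-1/67895) = -899692*(-1/67895) = 24316/1835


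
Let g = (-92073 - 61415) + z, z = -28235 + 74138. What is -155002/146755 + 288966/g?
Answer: -2363323820/631545467 ≈ -3.7421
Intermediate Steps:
z = 45903
g = -107585 (g = (-92073 - 61415) + 45903 = -153488 + 45903 = -107585)
-155002/146755 + 288966/g = -155002/146755 + 288966/(-107585) = -155002*1/146755 + 288966*(-1/107585) = -155002/146755 - 288966/107585 = -2363323820/631545467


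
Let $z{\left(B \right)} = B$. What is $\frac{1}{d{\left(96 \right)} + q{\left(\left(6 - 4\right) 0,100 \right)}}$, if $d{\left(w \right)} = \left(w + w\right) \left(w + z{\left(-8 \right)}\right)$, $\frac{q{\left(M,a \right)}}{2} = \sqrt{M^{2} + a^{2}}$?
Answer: $\frac{1}{17096} \approx 5.8493 \cdot 10^{-5}$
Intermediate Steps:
$q{\left(M,a \right)} = 2 \sqrt{M^{2} + a^{2}}$
$d{\left(w \right)} = 2 w \left(-8 + w\right)$ ($d{\left(w \right)} = \left(w + w\right) \left(w - 8\right) = 2 w \left(-8 + w\right)$)
$\frac{1}{d{\left(96 \right)} + q{\left(\left(6 - 4\right) 0,100 \right)}} = \frac{1}{2 \cdot 96 \left(-8 + 96\right) + 2 \sqrt{\left(\left(6 - 4\right) 0\right)^{2} + 100^{2}}} = \frac{1}{2 \cdot 96 \cdot 88 + 2 \sqrt{\left(2 \cdot 0\right)^{2} + 10000}} = \frac{1}{16896 + 2 \sqrt{0^{2} + 10000}} = \frac{1}{16896 + 2 \sqrt{0 + 10000}} = \frac{1}{16896 + 2 \sqrt{10000}} = \frac{1}{16896 + 2 \cdot 100} = \frac{1}{16896 + 200} = \frac{1}{17096}$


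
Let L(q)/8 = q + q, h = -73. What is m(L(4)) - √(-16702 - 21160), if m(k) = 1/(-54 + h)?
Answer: -1/127 - I*√37862 ≈ -0.007874 - 194.58*I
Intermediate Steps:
L(q) = 16*q (L(q) = 8*(q + q) = 8*(2*q) = 16*q)
m(k) = -1/127 (m(k) = 1/(-54 - 73) = 1/(-127) = -1/127)
m(L(4)) - √(-16702 - 21160) = -1/127 - √(-16702 - 21160) = -1/127 - √(-37862) = -1/127 - I*√37862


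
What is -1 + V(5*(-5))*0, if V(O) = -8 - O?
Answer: -1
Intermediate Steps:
-1 + V(5*(-5))*0 = -1 + (-8 - 5*(-5))*0 = -1 + (-8 - 1*(-25))*0 = -1 + (-8 + 25)*0 = -1 + 17*0 = -1 + 0 = -1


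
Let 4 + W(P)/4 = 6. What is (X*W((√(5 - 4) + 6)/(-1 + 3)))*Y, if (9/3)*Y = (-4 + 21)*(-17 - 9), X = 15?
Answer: -17680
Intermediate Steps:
Y = -442/3 (Y = ((-4 + 21)*(-17 - 9))/3 = (17*(-26))/3 = (⅓)*(-442) = -442/3 ≈ -147.33)
W(P) = 8 (W(P) = -16 + 4*6 = -16 + 24 = 8)
(X*W((√(5 - 4) + 6)/(-1 + 3)))*Y = (15*8)*(-442/3) = 120*(-442/3) = -17680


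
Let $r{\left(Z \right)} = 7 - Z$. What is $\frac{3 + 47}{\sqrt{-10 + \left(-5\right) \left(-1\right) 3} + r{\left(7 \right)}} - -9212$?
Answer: $9212 + 10 \sqrt{5} \approx 9234.4$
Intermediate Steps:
$\frac{3 + 47}{\sqrt{-10 + \left(-5\right) \left(-1\right) 3} + r{\left(7 \right)}} - -9212 = \frac{3 + 47}{\sqrt{-10 + \left(-5\right) \left(-1\right) 3} + \left(7 - 7\right)} - -9212 = \frac{50}{\sqrt{-10 + 5 \cdot 3} + \left(7 - 7\right)} + 9212 = \frac{50}{\sqrt{-10 + 15} + 0} + 9212 = \frac{50}{\sqrt{5} + 0} + 9212 = \frac{50}{\sqrt{5}} + 9212 = 50 \frac{\sqrt{5}}{5} + 9212 = 10 \sqrt{5} + 9212 = 9212 + 10 \sqrt{5}$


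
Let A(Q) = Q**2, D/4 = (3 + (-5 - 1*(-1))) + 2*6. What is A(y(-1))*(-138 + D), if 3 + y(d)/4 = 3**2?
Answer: -54144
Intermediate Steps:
y(d) = 24 (y(d) = -12 + 4*3**2 = -12 + 4*9 = -12 + 36 = 24)
D = 44 (D = 4*((3 + (-5 - 1*(-1))) + 2*6) = 4*((3 + (-5 + 1)) + 12) = 4*((3 - 4) + 12) = 4*(-1 + 12) = 4*11 = 44)
A(y(-1))*(-138 + D) = 24**2*(-138 + 44) = 576*(-94) = -54144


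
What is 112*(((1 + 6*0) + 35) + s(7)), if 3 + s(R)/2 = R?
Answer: 4928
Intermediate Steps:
s(R) = -6 + 2*R
112*(((1 + 6*0) + 35) + s(7)) = 112*(((1 + 6*0) + 35) + (-6 + 2*7)) = 112*(((1 + 0) + 35) + (-6 + 14)) = 112*((1 + 35) + 8) = 112*(36 + 8) = 112*44 = 4928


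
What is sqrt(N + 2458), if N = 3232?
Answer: sqrt(5690) ≈ 75.432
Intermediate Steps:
sqrt(N + 2458) = sqrt(3232 + 2458) = sqrt(5690)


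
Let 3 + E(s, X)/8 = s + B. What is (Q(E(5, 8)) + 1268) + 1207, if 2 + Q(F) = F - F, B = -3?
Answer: 2473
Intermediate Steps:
E(s, X) = -48 + 8*s (E(s, X) = -24 + 8*(s - 3) = -24 + 8*(-3 + s) = -24 + (-24 + 8*s) = -48 + 8*s)
Q(F) = -2 (Q(F) = -2 + (F - F) = -2 + 0 = -2)
(Q(E(5, 8)) + 1268) + 1207 = (-2 + 1268) + 1207 = 1266 + 1207 = 2473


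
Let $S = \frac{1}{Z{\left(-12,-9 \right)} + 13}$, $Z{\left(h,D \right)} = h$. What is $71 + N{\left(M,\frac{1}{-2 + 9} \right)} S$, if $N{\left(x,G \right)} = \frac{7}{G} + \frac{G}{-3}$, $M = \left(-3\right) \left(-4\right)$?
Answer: $\frac{2519}{21} \approx 119.95$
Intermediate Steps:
$M = 12$
$N{\left(x,G \right)} = \frac{7}{G} - \frac{G}{3}$ ($N{\left(x,G \right)} = \frac{7}{G} + G \left(- \frac{1}{3}\right) = \frac{7}{G} - \frac{G}{3}$)
$S = 1$ ($S = \frac{1}{-12 + 13} = 1^{-1} = 1$)
$71 + N{\left(M,\frac{1}{-2 + 9} \right)} S = 71 + \left(\frac{7}{\frac{1}{-2 + 9}} - \frac{1}{3 \left(-2 + 9\right)}\right) 1 = 71 + \left(\frac{7}{\frac{1}{7}} - \frac{1}{3 \cdot 7}\right) 1 = 71 + \left(7 \frac{1}{\frac{1}{7}} - \frac{1}{21}\right) 1 = 71 + \left(7 \cdot 7 - \frac{1}{21}\right) 1 = 71 + \left(49 - \frac{1}{21}\right) 1 = 71 + \frac{1028}{21} \cdot 1 = 71 + \frac{1028}{21} = \frac{2519}{21}$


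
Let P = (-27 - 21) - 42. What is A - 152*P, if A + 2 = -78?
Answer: 13600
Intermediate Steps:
A = -80 (A = -2 - 78 = -80)
P = -90 (P = -48 - 42 = -90)
A - 152*P = -80 - 152*(-90) = -80 + 13680 = 13600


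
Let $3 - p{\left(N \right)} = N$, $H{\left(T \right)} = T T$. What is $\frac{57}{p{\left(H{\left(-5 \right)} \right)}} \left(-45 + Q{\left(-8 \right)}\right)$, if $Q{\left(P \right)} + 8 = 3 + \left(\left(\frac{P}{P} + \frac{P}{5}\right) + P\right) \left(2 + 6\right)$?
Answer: $\frac{1539}{5} \approx 307.8$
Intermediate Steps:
$H{\left(T \right)} = T^{2}$
$p{\left(N \right)} = 3 - N$
$Q{\left(P \right)} = 3 + \frac{48 P}{5}$ ($Q{\left(P \right)} = -8 + \left(3 + \left(\left(\frac{P}{P} + \frac{P}{5}\right) + P\right) \left(2 + 6\right)\right) = -8 + \left(3 + \left(\left(1 + P \frac{1}{5}\right) + P\right) 8\right) = -8 + \left(3 + \left(\left(1 + \frac{P}{5}\right) + P\right) 8\right) = -8 + \left(3 + \left(1 + \frac{6 P}{5}\right) 8\right) = -8 + \left(3 + \left(8 + \frac{48 P}{5}\right)\right) = -8 + \left(11 + \frac{48 P}{5}\right) = 3 + \frac{48 P}{5}$)
$\frac{57}{p{\left(H{\left(-5 \right)} \right)}} \left(-45 + Q{\left(-8 \right)}\right) = \frac{57}{3 - \left(-5\right)^{2}} \left(-45 + \left(3 + \frac{48}{5} \left(-8\right)\right)\right) = \frac{57}{3 - 25} \left(-45 + \left(3 - \frac{384}{5}\right)\right) = \frac{57}{3 - 25} \left(-45 - \frac{369}{5}\right) = \frac{57}{-22} \left(- \frac{594}{5}\right) = 57 \left(- \frac{1}{22}\right) \left(- \frac{594}{5}\right) = \left(- \frac{57}{22}\right) \left(- \frac{594}{5}\right) = \frac{1539}{5}$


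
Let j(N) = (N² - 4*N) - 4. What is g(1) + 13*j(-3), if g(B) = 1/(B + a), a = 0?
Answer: 222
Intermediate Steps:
j(N) = -4 + N² - 4*N
g(B) = 1/B (g(B) = 1/(B + 0) = 1/B)
g(1) + 13*j(-3) = 1/1 + 13*(-4 + (-3)² - 4*(-3)) = 1 + 13*(-4 + 9 + 12) = 1 + 13*17 = 1 + 221 = 222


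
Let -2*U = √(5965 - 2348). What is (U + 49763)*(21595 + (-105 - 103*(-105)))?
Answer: 1607593715 - 32305*√3617/2 ≈ 1.6066e+9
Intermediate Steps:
U = -√3617/2 (U = -√(5965 - 2348)/2 = -√3617/2 ≈ -30.071)
(U + 49763)*(21595 + (-105 - 103*(-105))) = (-√3617/2 + 49763)*(21595 + (-105 - 103*(-105))) = (49763 - √3617/2)*(21595 + (-105 + 10815)) = (49763 - √3617/2)*(21595 + 10710) = (49763 - √3617/2)*32305 = 1607593715 - 32305*√3617/2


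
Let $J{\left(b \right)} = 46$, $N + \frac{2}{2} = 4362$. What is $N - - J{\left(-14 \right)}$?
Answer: $4407$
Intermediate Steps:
$N = 4361$ ($N = -1 + 4362 = 4361$)
$N - - J{\left(-14 \right)} = 4361 - \left(-1\right) 46 = 4361 - -46 = 4361 + 46 = 4407$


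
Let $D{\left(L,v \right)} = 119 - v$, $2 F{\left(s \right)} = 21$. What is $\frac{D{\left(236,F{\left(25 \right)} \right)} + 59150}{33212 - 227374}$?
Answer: $- \frac{118517}{388324} \approx -0.3052$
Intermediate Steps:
$F{\left(s \right)} = \frac{21}{2}$ ($F{\left(s \right)} = \frac{1}{2} \cdot 21 = \frac{21}{2}$)
$\frac{D{\left(236,F{\left(25 \right)} \right)} + 59150}{33212 - 227374} = \frac{\left(119 - \frac{21}{2}\right) + 59150}{33212 - 227374} = \frac{\left(119 - \frac{21}{2}\right) + 59150}{-194162} = \left(\frac{217}{2} + 59150\right) \left(- \frac{1}{194162}\right) = \frac{118517}{2} \left(- \frac{1}{194162}\right) = - \frac{118517}{388324}$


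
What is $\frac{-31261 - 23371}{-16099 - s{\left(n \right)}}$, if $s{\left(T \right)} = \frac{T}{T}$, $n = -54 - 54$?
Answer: $\frac{13658}{4025} \approx 3.3933$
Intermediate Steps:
$n = -108$ ($n = -54 - 54 = -108$)
$s{\left(T \right)} = 1$
$\frac{-31261 - 23371}{-16099 - s{\left(n \right)}} = \frac{-31261 - 23371}{-16099 - 1} = - \frac{54632}{-16099 - 1} = - \frac{54632}{-16100} = \left(-54632\right) \left(- \frac{1}{16100}\right) = \frac{13658}{4025}$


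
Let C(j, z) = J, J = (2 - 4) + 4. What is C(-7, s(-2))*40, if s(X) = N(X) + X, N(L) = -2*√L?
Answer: 80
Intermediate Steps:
s(X) = X - 2*√X (s(X) = -2*√X + X = X - 2*√X)
J = 2 (J = -2 + 4 = 2)
C(j, z) = 2
C(-7, s(-2))*40 = 2*40 = 80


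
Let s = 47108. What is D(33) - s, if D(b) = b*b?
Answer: -46019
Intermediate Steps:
D(b) = b**2
D(33) - s = 33**2 - 1*47108 = 1089 - 47108 = -46019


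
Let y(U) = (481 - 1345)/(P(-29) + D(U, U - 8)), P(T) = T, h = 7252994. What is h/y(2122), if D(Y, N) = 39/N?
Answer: 31740655957/130464 ≈ 2.4329e+5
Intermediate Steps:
y(U) = -864/(-29 + 39/(-8 + U)) (y(U) = (481 - 1345)/(-29 + 39/(U - 8)) = -864/(-29 + 39/(-8 + U)))
h/y(2122) = 7252994/((864*(-8 + 2122)/(-271 + 29*2122))) = 7252994/((864*2114/(-271 + 61538))) = 7252994/((864*2114/61267)) = 7252994/((864*(1/61267)*2114)) = 7252994/(1826496/61267) = 7252994*(61267/1826496) = 31740655957/130464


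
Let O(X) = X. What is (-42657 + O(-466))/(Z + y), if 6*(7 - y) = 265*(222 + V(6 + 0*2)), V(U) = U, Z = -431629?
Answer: 43123/441692 ≈ 0.097631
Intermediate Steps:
y = -10063 (y = 7 - 265*(222 + (6 + 0*2))/6 = 7 - 265*(222 + (6 + 0))/6 = 7 - 265*(222 + 6)/6 = 7 - 265*228/6 = 7 - 1/6*60420 = 7 - 10070 = -10063)
(-42657 + O(-466))/(Z + y) = (-42657 - 466)/(-431629 - 10063) = -43123/(-441692) = -43123*(-1/441692) = 43123/441692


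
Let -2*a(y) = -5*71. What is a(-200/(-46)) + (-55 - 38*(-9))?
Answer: 929/2 ≈ 464.50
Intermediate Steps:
a(y) = 355/2 (a(y) = -(-5)*71/2 = -1/2*(-355) = 355/2)
a(-200/(-46)) + (-55 - 38*(-9)) = 355/2 + (-55 - 38*(-9)) = 355/2 + (-55 + 342) = 355/2 + 287 = 929/2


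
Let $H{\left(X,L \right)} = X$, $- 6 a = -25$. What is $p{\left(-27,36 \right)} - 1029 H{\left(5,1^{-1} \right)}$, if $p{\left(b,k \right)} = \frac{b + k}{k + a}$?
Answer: $- \frac{1239891}{241} \approx -5144.8$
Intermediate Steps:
$a = \frac{25}{6}$ ($a = \left(- \frac{1}{6}\right) \left(-25\right) = \frac{25}{6} \approx 4.1667$)
$p{\left(b,k \right)} = \frac{b + k}{\frac{25}{6} + k}$ ($p{\left(b,k \right)} = \frac{b + k}{k + \frac{25}{6}} = \frac{b + k}{\frac{25}{6} + k}$)
$p{\left(-27,36 \right)} - 1029 H{\left(5,1^{-1} \right)} = \frac{6 \left(-27 + 36\right)}{25 + 6 \cdot 36} - 5145 = 6 \frac{1}{25 + 216} \cdot 9 - 5145 = 6 \cdot \frac{1}{241} \cdot 9 - 5145 = \frac{54}{241} - 5145 = - \frac{1239891}{241}$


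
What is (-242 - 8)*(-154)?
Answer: 38500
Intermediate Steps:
(-242 - 8)*(-154) = -250*(-154) = 38500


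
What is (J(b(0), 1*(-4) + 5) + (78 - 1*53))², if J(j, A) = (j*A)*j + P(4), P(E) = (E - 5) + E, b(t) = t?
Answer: 784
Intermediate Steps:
P(E) = -5 + 2*E (P(E) = (-5 + E) + E = -5 + 2*E)
J(j, A) = 3 + A*j² (J(j, A) = (j*A)*j + (-5 + 2*4) = (A*j)*j + (-5 + 8) = A*j² + 3 = 3 + A*j²)
(J(b(0), 1*(-4) + 5) + (78 - 1*53))² = ((3 + (1*(-4) + 5)*0²) + (78 - 1*53))² = ((3 + (-4 + 5)*0) + (78 - 53))² = ((3 + 1*0) + 25)² = ((3 + 0) + 25)² = (3 + 25)² = 28² = 784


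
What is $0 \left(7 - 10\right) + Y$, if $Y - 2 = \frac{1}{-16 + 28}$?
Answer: $\frac{25}{12} \approx 2.0833$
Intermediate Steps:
$Y = \frac{25}{12}$ ($Y = 2 + \frac{1}{-16 + 28} = 2 + \frac{1}{12} = \frac{25}{12} \approx 2.0833$)
$0 \left(7 - 10\right) + Y = 0 \left(7 - 10\right) + \frac{25}{12} = 0 \left(-3\right) + \frac{25}{12} = 0 + \frac{25}{12} = \frac{25}{12}$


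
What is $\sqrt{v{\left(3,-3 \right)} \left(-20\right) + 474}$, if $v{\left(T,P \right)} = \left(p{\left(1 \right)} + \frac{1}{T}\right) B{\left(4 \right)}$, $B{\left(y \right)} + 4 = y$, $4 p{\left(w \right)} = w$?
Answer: $\sqrt{474} \approx 21.772$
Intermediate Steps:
$p{\left(w \right)} = \frac{w}{4}$
$B{\left(y \right)} = -4 + y$
$v{\left(T,P \right)} = 0$ ($v{\left(T,P \right)} = \left(\frac{1}{4} \cdot 1 + \frac{1}{T}\right) \left(-4 + 4\right) = \left(\frac{1}{4} + \frac{1}{T}\right) 0 = 0$)
$\sqrt{v{\left(3,-3 \right)} \left(-20\right) + 474} = \sqrt{0 \left(-20\right) + 474} = \sqrt{0 + 474} = \sqrt{474}$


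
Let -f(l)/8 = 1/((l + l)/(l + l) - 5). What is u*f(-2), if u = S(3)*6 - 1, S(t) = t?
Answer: 34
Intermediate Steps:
u = 17 (u = 3*6 - 1 = 18 - 1 = 17)
f(l) = 2 (f(l) = -8/((l + l)/(l + l) - 5) = -8/((2*l)/((2*l)) - 5) = -8/((2*l)*(1/(2*l)) - 5) = -8/(1 - 5) = -8/(-4) = -8*(-¼) = 2)
u*f(-2) = 17*2 = 34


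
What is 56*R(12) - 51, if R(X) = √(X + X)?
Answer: -51 + 112*√6 ≈ 223.34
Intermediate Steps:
R(X) = √2*√X (R(X) = √(2*X) = √2*√X)
56*R(12) - 51 = 56*(√2*√12) - 51 = 56*(√2*(2*√3)) - 51 = 56*(2*√6) - 51 = 112*√6 - 51 = -51 + 112*√6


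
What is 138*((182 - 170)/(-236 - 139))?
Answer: -552/125 ≈ -4.4160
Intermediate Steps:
138*((182 - 170)/(-236 - 139)) = 138*(12/(-375)) = 138*(12*(-1/375)) = 138*(-4/125) = -552/125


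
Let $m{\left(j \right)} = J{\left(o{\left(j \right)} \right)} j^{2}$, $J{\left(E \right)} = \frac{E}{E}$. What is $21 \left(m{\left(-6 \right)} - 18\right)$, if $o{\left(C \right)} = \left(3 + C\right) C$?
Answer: $378$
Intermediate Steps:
$o{\left(C \right)} = C \left(3 + C\right)$
$J{\left(E \right)} = 1$
$m{\left(j \right)} = j^{2}$ ($m{\left(j \right)} = 1 j^{2} = j^{2}$)
$21 \left(m{\left(-6 \right)} - 18\right) = 21 \left(\left(-6\right)^{2} - 18\right) = 21 \left(36 - 18\right) = 21 \cdot 18 = 378$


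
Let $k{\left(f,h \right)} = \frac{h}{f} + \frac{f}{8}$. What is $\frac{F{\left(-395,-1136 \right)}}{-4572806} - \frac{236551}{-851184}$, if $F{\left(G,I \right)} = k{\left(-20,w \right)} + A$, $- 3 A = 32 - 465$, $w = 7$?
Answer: $\frac{2703953509391}{9730748255760} \approx 0.27788$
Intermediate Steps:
$k{\left(f,h \right)} = \frac{f}{8} + \frac{h}{f}$ ($k{\left(f,h \right)} = \frac{h}{f} + f \frac{1}{8} = \frac{h}{f} + \frac{f}{8} = \frac{f}{8} + \frac{h}{f}$)
$A = \frac{433}{3}$ ($A = - \frac{32 - 465}{3} = \left(- \frac{1}{3}\right) \left(-433\right) = \frac{433}{3} \approx 144.33$)
$F{\left(G,I \right)} = \frac{8489}{60}$ ($F{\left(G,I \right)} = \left(\frac{1}{8} \left(-20\right) + \frac{7}{-20}\right) + \frac{433}{3} = \left(- \frac{5}{2} + 7 \left(- \frac{1}{20}\right)\right) + \frac{433}{3} = \left(- \frac{5}{2} - \frac{7}{20}\right) + \frac{433}{3} = - \frac{57}{20} + \frac{433}{3} = \frac{8489}{60}$)
$\frac{F{\left(-395,-1136 \right)}}{-4572806} - \frac{236551}{-851184} = \frac{8489}{60 \left(-4572806\right)} - \frac{236551}{-851184} = \frac{8489}{60} \left(- \frac{1}{4572806}\right) - - \frac{236551}{851184} = - \frac{8489}{274368360} + \frac{236551}{851184} = \frac{2703953509391}{9730748255760}$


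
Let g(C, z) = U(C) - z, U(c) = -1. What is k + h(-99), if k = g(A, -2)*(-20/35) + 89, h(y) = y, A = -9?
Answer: -74/7 ≈ -10.571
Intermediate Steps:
g(C, z) = -1 - z
k = 619/7 (k = (-1 - 1*(-2))*(-20/35) + 89 = (-1 + 2)*(-20*1/35) + 89 = 1*(-4/7) + 89 = -4/7 + 89 = 619/7 ≈ 88.429)
k + h(-99) = 619/7 - 99 = -74/7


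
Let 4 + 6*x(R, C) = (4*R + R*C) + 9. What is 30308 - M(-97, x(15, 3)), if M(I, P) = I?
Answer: 30405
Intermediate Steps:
x(R, C) = ⅚ + 2*R/3 + C*R/6 (x(R, C) = -⅔ + ((4*R + R*C) + 9)/6 = -⅔ + ((4*R + C*R) + 9)/6 = -⅔ + (9 + 4*R + C*R)/6 = -⅔ + (3/2 + 2*R/3 + C*R/6) = ⅚ + 2*R/3 + C*R/6)
30308 - M(-97, x(15, 3)) = 30308 - 1*(-97) = 30308 + 97 = 30405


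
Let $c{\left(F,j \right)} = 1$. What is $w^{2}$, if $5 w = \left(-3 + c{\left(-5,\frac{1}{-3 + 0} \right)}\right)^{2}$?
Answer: $\frac{16}{25} \approx 0.64$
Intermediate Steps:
$w = \frac{4}{5}$ ($w = \frac{\left(-3 + 1\right)^{2}}{5} = \frac{\left(-2\right)^{2}}{5} = \frac{1}{5} \cdot 4 = \frac{4}{5} \approx 0.8$)
$w^{2} = \left(\frac{4}{5}\right)^{2} = \frac{16}{25}$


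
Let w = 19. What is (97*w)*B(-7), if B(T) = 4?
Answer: 7372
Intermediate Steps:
(97*w)*B(-7) = (97*19)*4 = 1843*4 = 7372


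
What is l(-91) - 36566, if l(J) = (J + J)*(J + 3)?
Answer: -20550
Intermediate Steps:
l(J) = 2*J*(3 + J) (l(J) = (2*J)*(3 + J) = 2*J*(3 + J))
l(-91) - 36566 = 2*(-91)*(3 - 91) - 36566 = 2*(-91)*(-88) - 36566 = 16016 - 36566 = -20550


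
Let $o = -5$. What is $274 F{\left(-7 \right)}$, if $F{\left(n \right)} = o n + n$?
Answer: $7672$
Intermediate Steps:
$F{\left(n \right)} = - 4 n$ ($F{\left(n \right)} = - 5 n + n = - 4 n$)
$274 F{\left(-7 \right)} = 274 \left(\left(-4\right) \left(-7\right)\right) = 274 \cdot 28 = 7672$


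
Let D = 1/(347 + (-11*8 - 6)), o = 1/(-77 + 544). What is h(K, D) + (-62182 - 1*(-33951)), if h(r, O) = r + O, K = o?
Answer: -3335520161/118151 ≈ -28231.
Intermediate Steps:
o = 1/467 ≈ 0.0021413
K = 1/467 ≈ 0.0021413
D = 1/253 (D = 1/(347 + (-88 - 6)) = 1/(347 - 94) = 1/253 ≈ 0.0039526)
h(r, O) = O + r
h(K, D) + (-62182 - 1*(-33951)) = (1/253 + 1/467) + (-62182 - 1*(-33951)) = 720/118151 + (-62182 + 33951) = 720/118151 - 28231 = -3335520161/118151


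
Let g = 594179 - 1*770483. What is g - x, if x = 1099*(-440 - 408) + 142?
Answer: 755506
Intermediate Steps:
g = -176304 (g = 594179 - 770483 = -176304)
x = -931810 (x = 1099*(-848) + 142 = -931952 + 142 = -931810)
g - x = -176304 - 1*(-931810) = -176304 + 931810 = 755506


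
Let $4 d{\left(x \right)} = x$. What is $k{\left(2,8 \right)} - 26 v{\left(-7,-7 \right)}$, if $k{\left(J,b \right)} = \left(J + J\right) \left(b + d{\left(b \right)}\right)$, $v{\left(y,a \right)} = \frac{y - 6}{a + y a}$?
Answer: $\frac{1009}{21} \approx 48.048$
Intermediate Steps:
$d{\left(x \right)} = \frac{x}{4}$
$v{\left(y,a \right)} = \frac{-6 + y}{a + a y}$
$k{\left(J,b \right)} = \frac{5 J b}{2}$ ($k{\left(J,b \right)} = \left(J + J\right) \left(b + \frac{b}{4}\right) = 2 J \frac{5 b}{4} = \frac{5 J b}{2}$)
$k{\left(2,8 \right)} - 26 v{\left(-7,-7 \right)} = \frac{5}{2} \cdot 2 \cdot 8 - 26 \frac{-6 - 7}{\left(-7\right) \left(1 - 7\right)} = 40 - 26 \left(\left(- \frac{1}{7}\right) \frac{1}{-6} \left(-13\right)\right) = 40 - 26 \left(\left(- \frac{1}{7}\right) \left(- \frac{1}{6}\right) \left(-13\right)\right) = 40 - - \frac{169}{21} = 40 + \frac{169}{21} = \frac{1009}{21}$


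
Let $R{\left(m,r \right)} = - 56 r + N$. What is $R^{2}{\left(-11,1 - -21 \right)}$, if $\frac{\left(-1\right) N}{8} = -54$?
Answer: $640000$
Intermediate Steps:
$N = 432$ ($N = \left(-8\right) \left(-54\right) = 432$)
$R{\left(m,r \right)} = 432 - 56 r$ ($R{\left(m,r \right)} = - 56 r + 432 = 432 - 56 r$)
$R^{2}{\left(-11,1 - -21 \right)} = \left(432 - 56 \left(1 - -21\right)\right)^{2} = \left(432 - 56 \left(1 + 21\right)\right)^{2} = \left(432 - 1232\right)^{2} = \left(-800\right)^{2} = 640000$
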